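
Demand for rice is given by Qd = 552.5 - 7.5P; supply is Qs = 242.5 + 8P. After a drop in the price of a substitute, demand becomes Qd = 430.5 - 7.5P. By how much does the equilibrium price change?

ΔP = -244/31

Original equilibrium: P* = 20, Q* = 402.5.
New equilibrium: 430.5 - 7.5P = 242.5 + 8P, so 188 = 15.5P and P' = 376/31; Q' = 430.5 − 7.5(376/31) = 21051/62.
Change in price: 376/31 − 20 = -244/31.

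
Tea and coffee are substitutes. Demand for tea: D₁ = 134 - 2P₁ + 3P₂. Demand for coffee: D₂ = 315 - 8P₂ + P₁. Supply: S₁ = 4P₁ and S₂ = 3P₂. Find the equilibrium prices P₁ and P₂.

Market 1: 134 - 2P₁ + 3P₂ = 4P₁ → 6P₁ - 3P₂ = 134.
Market 2: 11P₂ - P₁ = 315.
Eliminating P₂: 11×(1) + 3×(2) gives 63P₁ = 2419, so P₁ = 2419/63.
Back-substitute into (2): P₂ = (315 + 1×2419/63) / 11 = 2024/63.

P₁ = 2419/63, P₂ = 2024/63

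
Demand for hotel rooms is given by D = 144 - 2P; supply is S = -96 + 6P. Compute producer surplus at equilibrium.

Equilibrium: 144 - 2P = -96 + 6P gives P* = 30, Q* = 84.
Supply starts at P = 16 (where S = 0).
PS = ½(30 − 16)(84) = 588.

Producer surplus = 588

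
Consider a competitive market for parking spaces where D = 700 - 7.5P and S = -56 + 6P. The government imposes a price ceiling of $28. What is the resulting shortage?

Shortage = 378

Equilibrium price would be P* = 56, so the ceiling at 28 binds.
At P = 28: D = 700 − 7.5(28) = 490, S = -56 + 6(28) = 112.
Shortage = 490 − 112 = 378.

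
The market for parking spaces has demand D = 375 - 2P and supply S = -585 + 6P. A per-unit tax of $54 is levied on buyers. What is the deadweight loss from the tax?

Pre-tax equilibrium: P* = 120, Q* = 135.
Tax on buyers shifts demand to D = 375 − 2(P + 54) = 267 - 2P.
267 - 2P = -585 + 6P gives seller price Ps = 106.5; buyers pay Pb = 106.5 + 54 = 160.5.
New quantity: Q = 375 − 2(160.5) = 54.
DWL = ½ × 54 × (135 − 54) = 2187.

Deadweight loss = 2187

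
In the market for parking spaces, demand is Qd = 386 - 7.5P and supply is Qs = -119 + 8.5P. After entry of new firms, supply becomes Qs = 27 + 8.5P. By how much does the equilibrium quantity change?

Original equilibrium: P* = 31.5625, Q* = 149.28125.
New equilibrium: 386 - 7.5P = 27 + 8.5P, so 359 = 16P and P' = 22.4375; Q' = 386 − 7.5(22.4375) = 217.71875.
Change in quantity: 217.71875 − 149.28125 = 68.4375.

ΔQ = 68.4375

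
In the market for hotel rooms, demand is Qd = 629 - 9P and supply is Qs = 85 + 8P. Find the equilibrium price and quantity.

P* = 32, Q* = 341

Set Qd = Qs: 629 - 9P = 85 + 8P.
544 = 17P, so P* = 32.
Q* = 629 − 9(32) = 341.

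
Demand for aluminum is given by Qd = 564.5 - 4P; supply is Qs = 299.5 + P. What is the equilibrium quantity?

Q* = 352.5

Set Qd = Qs: 564.5 - 4P = 299.5 + P.
265 = 5P, so P* = 53.
Q* = 564.5 − 4(53) = 352.5.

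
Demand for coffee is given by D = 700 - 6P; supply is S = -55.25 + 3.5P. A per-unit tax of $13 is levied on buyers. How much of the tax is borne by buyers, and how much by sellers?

Pre-tax equilibrium: P* = 79.5, Q* = 223.
Tax on buyers shifts demand to D = 700 − 6(P + 13) = 622 - 6P.
622 - 6P = -55.25 + 3.5P gives seller price Ps = 2709/38; buyers pay Pb = 2709/38 + 13 = 3203/38.
New quantity: Q = 700 − 6(3203/38) = 3691/19.
Buyer burden = 3203/38 − 79.5 = 91/19; seller burden = 79.5 − 2709/38 = 156/19.

Buyers bear 91/19, sellers bear 156/19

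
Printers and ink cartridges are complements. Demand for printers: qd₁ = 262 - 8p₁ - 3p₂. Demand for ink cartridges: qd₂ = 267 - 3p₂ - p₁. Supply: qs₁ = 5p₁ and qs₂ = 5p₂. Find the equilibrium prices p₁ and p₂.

p₁ = 1295/101, p₂ = 3209/101

Market 1: 262 - 8p₁ - 3p₂ = 5p₁ → 13p₁ + 3p₂ = 262.
Market 2: 8p₂ + p₁ = 267.
Eliminating p₂: 8×(1) − 3×(2) gives 101p₁ = 1295, so p₁ = 1295/101.
Back-substitute into (2): p₂ = (267 − 1×1295/101) / 8 = 3209/101.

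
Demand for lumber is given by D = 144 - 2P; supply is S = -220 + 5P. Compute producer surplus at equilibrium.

Equilibrium: 144 - 2P = -220 + 5P gives P* = 52, Q* = 40.
Supply starts at P = 44 (where S = 0).
PS = ½(52 − 44)(40) = 160.

Producer surplus = 160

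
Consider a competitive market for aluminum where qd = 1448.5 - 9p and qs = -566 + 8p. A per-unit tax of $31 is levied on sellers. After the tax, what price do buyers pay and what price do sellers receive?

Buyers pay 4525/34, sellers receive 3471/34

Pre-tax equilibrium: p* = 118.5, q* = 382.
Tax on sellers shifts supply to qs = -566 + 8(p − 31) = -814 + 8p.
1448.5 - 9p = -814 + 8p gives buyer price pb = 4525/34; sellers receive ps = 4525/34 − 31 = 3471/34.
New quantity: q = 1448.5 − 9(4525/34) = 4262/17.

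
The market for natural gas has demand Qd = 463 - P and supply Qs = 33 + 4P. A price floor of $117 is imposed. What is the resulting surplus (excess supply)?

Equilibrium price would be P* = 86, so the floor at 117 binds.
At P = 117: Qd = 346, Qs = 501.
Surplus = 501 − 346 = 155.

Surplus = 155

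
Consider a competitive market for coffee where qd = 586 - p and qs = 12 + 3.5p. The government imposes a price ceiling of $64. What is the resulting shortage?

Shortage = 286

Equilibrium price would be p* = 1148/9, so the ceiling at 64 binds.
At p = 64: qd = 586 − 1(64) = 522, qs = 12 + 3.5(64) = 236.
Shortage = 522 − 236 = 286.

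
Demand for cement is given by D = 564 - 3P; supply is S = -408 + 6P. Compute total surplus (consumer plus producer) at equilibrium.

Total surplus = 14400

Equilibrium: 564 - 3P = -408 + 6P gives P* = 108, Q* = 240.
Demand choke price: P = 188; supply starts at P = 68.
CS = ½(188 − 108)(240) = 9600; PS = ½(108 − 68)(240) = 4800.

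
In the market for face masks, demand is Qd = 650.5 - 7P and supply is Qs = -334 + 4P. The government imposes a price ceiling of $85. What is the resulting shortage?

Equilibrium price would be P* = 89.5, so the ceiling at 85 binds.
At P = 85: Qd = 650.5 − 7(85) = 55.5, Qs = -334 + 4(85) = 6.
Shortage = 55.5 − 6 = 49.5.

Shortage = 49.5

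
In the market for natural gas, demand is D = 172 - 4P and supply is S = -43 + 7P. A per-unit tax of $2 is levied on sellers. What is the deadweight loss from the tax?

Deadweight loss = 56/11

Pre-tax equilibrium: P* = 215/11, Q* = 1032/11.
Tax on sellers shifts supply to S = -43 + 7(P − 2) = -57 + 7P.
172 - 4P = -57 + 7P gives buyer price Pb = 229/11; sellers receive Ps = 229/11 − 2 = 207/11.
New quantity: Q = 172 − 4(229/11) = 976/11.
DWL = ½ × 2 × (1032/11 − 976/11) = 56/11.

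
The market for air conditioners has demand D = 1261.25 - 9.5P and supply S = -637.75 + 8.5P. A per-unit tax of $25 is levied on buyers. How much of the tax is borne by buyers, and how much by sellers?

Pre-tax equilibrium: P* = 105.5, Q* = 259.
Tax on buyers shifts demand to D = 1261.25 − 9.5(P + 25) = 1023.75 - 9.5P.
1023.75 - 9.5P = -637.75 + 8.5P gives seller price Ps = 3323/36; buyers pay Pb = 3323/36 + 25 = 4223/36.
New quantity: Q = 1261.25 − 9.5(4223/36) = 10573/72.
Buyer burden = 4223/36 − 105.5 = 425/36; seller burden = 105.5 − 3323/36 = 475/36.

Buyers bear 425/36, sellers bear 475/36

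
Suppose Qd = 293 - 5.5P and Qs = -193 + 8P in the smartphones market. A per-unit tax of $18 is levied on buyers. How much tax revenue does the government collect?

Pre-tax equilibrium: P* = 36, Q* = 95.
Tax on buyers shifts demand to Qd = 293 − 5.5(P + 18) = 194 - 5.5P.
194 - 5.5P = -193 + 8P gives seller price Ps = 86/3; buyers pay Pb = 86/3 + 18 = 140/3.
New quantity: Q = 293 − 5.5(140/3) = 109/3.
Revenue = 18 × 109/3 = 654.

Tax revenue = 654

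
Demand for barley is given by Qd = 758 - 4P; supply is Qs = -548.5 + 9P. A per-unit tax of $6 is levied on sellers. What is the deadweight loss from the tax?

Deadweight loss = 648/13

Pre-tax equilibrium: P* = 100.5, Q* = 356.
Tax on sellers shifts supply to Qs = -548.5 + 9(P − 6) = -602.5 + 9P.
758 - 4P = -602.5 + 9P gives buyer price Pb = 2721/26; sellers receive Ps = 2721/26 − 6 = 2565/26.
New quantity: Q = 758 − 4(2721/26) = 4412/13.
DWL = ½ × 6 × (356 − 4412/13) = 648/13.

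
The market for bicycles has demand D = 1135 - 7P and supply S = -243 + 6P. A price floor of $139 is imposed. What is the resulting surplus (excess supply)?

Equilibrium price would be P* = 106, so the floor at 139 binds.
At P = 139: D = 162, S = 591.
Surplus = 591 − 162 = 429.

Surplus = 429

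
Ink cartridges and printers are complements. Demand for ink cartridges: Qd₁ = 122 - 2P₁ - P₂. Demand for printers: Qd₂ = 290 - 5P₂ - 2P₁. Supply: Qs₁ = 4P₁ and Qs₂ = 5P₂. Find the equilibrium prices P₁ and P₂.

Market 1: 122 - 2P₁ - P₂ = 4P₁ → 6P₁ + P₂ = 122.
Market 2: 10P₂ + 2P₁ = 290.
Eliminating P₂: 10×(1) − 1×(2) gives 58P₁ = 930, so P₁ = 465/29.
Back-substitute into (2): P₂ = (290 − 2×465/29) / 10 = 748/29.

P₁ = 465/29, P₂ = 748/29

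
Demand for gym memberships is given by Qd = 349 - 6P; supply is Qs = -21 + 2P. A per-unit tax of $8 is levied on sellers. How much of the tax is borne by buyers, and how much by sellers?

Buyers bear $2, sellers bear $6

Pre-tax equilibrium: P* = 46.25, Q* = 71.5.
Tax on sellers shifts supply to Qs = -21 + 2(P − 8) = -37 + 2P.
349 - 6P = -37 + 2P gives buyer price Pb = 48.25; sellers receive Ps = 48.25 − 8 = 40.25.
New quantity: Q = 349 − 6(48.25) = 59.5.
Buyer burden = 48.25 − 46.25 = 2; seller burden = 46.25 − 40.25 = 6.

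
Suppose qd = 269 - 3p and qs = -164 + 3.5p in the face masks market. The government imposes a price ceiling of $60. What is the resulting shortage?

Shortage = 43

Equilibrium price would be p* = 866/13, so the ceiling at 60 binds.
At p = 60: qd = 269 − 3(60) = 89, qs = -164 + 3.5(60) = 46.
Shortage = 89 − 46 = 43.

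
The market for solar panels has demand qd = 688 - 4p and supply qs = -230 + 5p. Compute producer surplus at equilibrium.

Producer surplus = 7840

Equilibrium: 688 - 4p = -230 + 5p gives p* = 102, q* = 280.
Supply starts at p = 46 (where qs = 0).
PS = ½(102 − 46)(280) = 7840.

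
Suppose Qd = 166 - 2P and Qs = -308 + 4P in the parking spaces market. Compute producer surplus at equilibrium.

Producer surplus = 8

Equilibrium: 166 - 2P = -308 + 4P gives P* = 79, Q* = 8.
Supply starts at P = 77 (where Qs = 0).
PS = ½(79 − 77)(8) = 8.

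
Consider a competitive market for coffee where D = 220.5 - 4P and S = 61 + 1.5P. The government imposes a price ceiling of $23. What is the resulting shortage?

Equilibrium price would be P* = 29, so the ceiling at 23 binds.
At P = 23: D = 220.5 − 4(23) = 128.5, S = 61 + 1.5(23) = 95.5.
Shortage = 128.5 − 95.5 = 33.

Shortage = 33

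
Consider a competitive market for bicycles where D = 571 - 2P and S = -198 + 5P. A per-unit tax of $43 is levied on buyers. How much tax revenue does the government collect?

Pre-tax equilibrium: P* = 769/7, Q* = 2459/7.
Tax on buyers shifts demand to D = 571 − 2(P + 43) = 485 - 2P.
485 - 2P = -198 + 5P gives seller price Ps = 683/7; buyers pay Pb = 683/7 + 43 = 984/7.
New quantity: Q = 571 − 2(984/7) = 2029/7.
Revenue = 43 × 2029/7 = 87247/7.

Tax revenue = 87247/7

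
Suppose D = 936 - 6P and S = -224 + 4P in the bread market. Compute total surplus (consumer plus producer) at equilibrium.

Equilibrium: 936 - 6P = -224 + 4P gives P* = 116, Q* = 240.
Demand choke price: P = 156; supply starts at P = 56.
CS = ½(156 − 116)(240) = 4800; PS = ½(116 − 56)(240) = 7200.

Total surplus = 12000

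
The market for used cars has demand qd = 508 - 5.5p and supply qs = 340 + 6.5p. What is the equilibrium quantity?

Set qd = qs: 508 - 5.5p = 340 + 6.5p.
168 = 12p, so p* = 14.
q* = 508 − 5.5(14) = 431.

q* = 431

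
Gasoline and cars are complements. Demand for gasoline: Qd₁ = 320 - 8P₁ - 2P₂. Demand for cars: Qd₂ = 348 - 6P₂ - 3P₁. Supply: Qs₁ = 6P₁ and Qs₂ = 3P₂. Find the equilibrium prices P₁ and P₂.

Market 1: 320 - 8P₁ - 2P₂ = 6P₁ → 14P₁ + 2P₂ = 320.
Market 2: 9P₂ + 3P₁ = 348.
Eliminating P₂: 9×(1) − 2×(2) gives 120P₁ = 2184, so P₁ = 18.2.
Back-substitute into (2): P₂ = (348 − 3×18.2) / 9 = 32.6.

P₁ = 18.2, P₂ = 32.6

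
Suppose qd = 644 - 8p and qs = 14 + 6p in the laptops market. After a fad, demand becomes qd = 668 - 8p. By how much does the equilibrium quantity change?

Original equilibrium: p* = 45, q* = 284.
New equilibrium: 668 - 8p = 14 + 6p, so 654 = 14p and p' = 327/7; q' = 668 − 8(327/7) = 2060/7.
Change in quantity: 2060/7 − 284 = 72/7.

Δq = 72/7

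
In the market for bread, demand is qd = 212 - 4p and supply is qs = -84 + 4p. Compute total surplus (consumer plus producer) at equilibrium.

Equilibrium: 212 - 4p = -84 + 4p gives p* = 37, q* = 64.
Demand choke price: p = 53; supply starts at p = 21.
CS = ½(53 − 37)(64) = 512; PS = ½(37 − 21)(64) = 512.

Total surplus = 1024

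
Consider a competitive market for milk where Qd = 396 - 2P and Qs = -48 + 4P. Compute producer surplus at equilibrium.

Equilibrium: 396 - 2P = -48 + 4P gives P* = 74, Q* = 248.
Supply starts at P = 12 (where Qs = 0).
PS = ½(74 − 12)(248) = 7688.

Producer surplus = 7688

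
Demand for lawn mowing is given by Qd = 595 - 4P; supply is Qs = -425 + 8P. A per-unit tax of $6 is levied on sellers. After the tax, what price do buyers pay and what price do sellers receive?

Pre-tax equilibrium: P* = 85, Q* = 255.
Tax on sellers shifts supply to Qs = -425 + 8(P − 6) = -473 + 8P.
595 - 4P = -473 + 8P gives buyer price Pb = 89; sellers receive Ps = 89 − 6 = 83.
New quantity: Q = 595 − 4(89) = 239.

Buyers pay $89, sellers receive $83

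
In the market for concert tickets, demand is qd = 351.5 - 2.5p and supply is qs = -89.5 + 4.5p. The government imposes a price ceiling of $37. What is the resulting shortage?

Shortage = 182

Equilibrium price would be p* = 63, so the ceiling at 37 binds.
At p = 37: qd = 351.5 − 2.5(37) = 259, qs = -89.5 + 4.5(37) = 77.
Shortage = 259 − 77 = 182.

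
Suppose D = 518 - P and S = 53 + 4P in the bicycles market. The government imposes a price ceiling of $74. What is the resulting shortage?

Equilibrium price would be P* = 93, so the ceiling at 74 binds.
At P = 74: D = 518 − 1(74) = 444, S = 53 + 4(74) = 349.
Shortage = 444 − 349 = 95.

Shortage = 95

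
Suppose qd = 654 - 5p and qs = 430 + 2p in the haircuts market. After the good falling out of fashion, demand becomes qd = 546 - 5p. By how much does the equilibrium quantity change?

Δq = -216/7

Original equilibrium: p* = 32, q* = 494.
New equilibrium: 546 - 5p = 430 + 2p, so 116 = 7p and p' = 116/7; q' = 546 − 5(116/7) = 3242/7.
Change in quantity: 3242/7 − 494 = -216/7.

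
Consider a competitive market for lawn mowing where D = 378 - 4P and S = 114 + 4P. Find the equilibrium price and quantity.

P* = 33, Q* = 246

Set D = S: 378 - 4P = 114 + 4P.
264 = 8P, so P* = 33.
Q* = 378 − 4(33) = 246.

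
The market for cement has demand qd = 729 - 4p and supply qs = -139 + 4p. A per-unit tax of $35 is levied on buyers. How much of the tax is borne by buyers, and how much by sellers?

Buyers bear $17.5, sellers bear $17.5

Pre-tax equilibrium: p* = 108.5, q* = 295.
Tax on buyers shifts demand to qd = 729 − 4(p + 35) = 589 - 4p.
589 - 4p = -139 + 4p gives seller price ps = 91; buyers pay pb = 91 + 35 = 126.
New quantity: q = 729 − 4(126) = 225.
Buyer burden = 126 − 108.5 = 17.5; seller burden = 108.5 − 91 = 17.5.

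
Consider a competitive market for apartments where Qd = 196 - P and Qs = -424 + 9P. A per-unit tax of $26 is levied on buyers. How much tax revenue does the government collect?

Pre-tax equilibrium: P* = 62, Q* = 134.
Tax on buyers shifts demand to Qd = 196 − 1(P + 26) = 170 - P.
170 - P = -424 + 9P gives seller price Ps = 59.4; buyers pay Pb = 59.4 + 26 = 85.4.
New quantity: Q = 196 − 1(85.4) = 110.6.
Revenue = 26 × 110.6 = 2875.6.

Tax revenue = 2875.6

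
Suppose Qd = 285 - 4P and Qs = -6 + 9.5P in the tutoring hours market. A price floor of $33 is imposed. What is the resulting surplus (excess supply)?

Surplus = 154.5

Equilibrium price would be P* = 194/9, so the floor at 33 binds.
At P = 33: Qd = 153, Qs = 307.5.
Surplus = 307.5 − 153 = 154.5.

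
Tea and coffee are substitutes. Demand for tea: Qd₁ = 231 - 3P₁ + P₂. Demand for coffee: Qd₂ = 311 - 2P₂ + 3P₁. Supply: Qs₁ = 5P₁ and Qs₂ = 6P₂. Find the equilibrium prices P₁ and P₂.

P₁ = 2159/61, P₂ = 3181/61

Market 1: 231 - 3P₁ + P₂ = 5P₁ → 8P₁ - P₂ = 231.
Market 2: 8P₂ - 3P₁ = 311.
Eliminating P₂: 8×(1) + 1×(2) gives 61P₁ = 2159, so P₁ = 2159/61.
Back-substitute into (2): P₂ = (311 + 3×2159/61) / 8 = 3181/61.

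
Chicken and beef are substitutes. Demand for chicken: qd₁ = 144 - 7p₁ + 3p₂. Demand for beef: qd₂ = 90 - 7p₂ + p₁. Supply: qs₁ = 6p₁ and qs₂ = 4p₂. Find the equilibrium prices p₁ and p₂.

p₁ = 927/70, p₂ = 657/70

Market 1: 144 - 7p₁ + 3p₂ = 6p₁ → 13p₁ - 3p₂ = 144.
Market 2: 11p₂ - p₁ = 90.
Eliminating p₂: 11×(1) + 3×(2) gives 140p₁ = 1854, so p₁ = 927/70.
Back-substitute into (2): p₂ = (90 + 1×927/70) / 11 = 657/70.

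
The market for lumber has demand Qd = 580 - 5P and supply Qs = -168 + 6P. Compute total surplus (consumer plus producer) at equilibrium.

Total surplus = 10560

Equilibrium: 580 - 5P = -168 + 6P gives P* = 68, Q* = 240.
Demand choke price: P = 116; supply starts at P = 28.
CS = ½(116 − 68)(240) = 5760; PS = ½(68 − 28)(240) = 4800.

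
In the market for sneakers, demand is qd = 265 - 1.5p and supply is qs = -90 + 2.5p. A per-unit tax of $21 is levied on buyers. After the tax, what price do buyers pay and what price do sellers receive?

Buyers pay $101.875, sellers receive $80.875

Pre-tax equilibrium: p* = 88.75, q* = 131.875.
Tax on buyers shifts demand to qd = 265 − 1.5(p + 21) = 233.5 - 1.5p.
233.5 - 1.5p = -90 + 2.5p gives seller price ps = 80.875; buyers pay pb = 80.875 + 21 = 101.875.
New quantity: q = 265 − 1.5(101.875) = 112.1875.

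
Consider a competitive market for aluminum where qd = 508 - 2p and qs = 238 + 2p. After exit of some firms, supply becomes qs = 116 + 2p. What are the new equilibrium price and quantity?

Original equilibrium: p* = 67.5, q* = 373.
New equilibrium: 508 - 2p = 116 + 2p, so 392 = 4p and p' = 98; q' = 508 − 2(98) = 312.

p' = 98, q' = 312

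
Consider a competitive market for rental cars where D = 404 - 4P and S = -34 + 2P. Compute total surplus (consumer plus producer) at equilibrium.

Equilibrium: 404 - 4P = -34 + 2P gives P* = 73, Q* = 112.
Demand choke price: P = 101; supply starts at P = 17.
CS = ½(101 − 73)(112) = 1568; PS = ½(73 − 17)(112) = 3136.

Total surplus = 4704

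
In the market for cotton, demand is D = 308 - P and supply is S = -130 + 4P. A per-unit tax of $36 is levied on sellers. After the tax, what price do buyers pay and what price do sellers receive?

Buyers pay $116.4, sellers receive $80.4

Pre-tax equilibrium: P* = 87.6, Q* = 220.4.
Tax on sellers shifts supply to S = -130 + 4(P − 36) = -274 + 4P.
308 - P = -274 + 4P gives buyer price Pb = 116.4; sellers receive Ps = 116.4 − 36 = 80.4.
New quantity: Q = 308 − 1(116.4) = 191.6.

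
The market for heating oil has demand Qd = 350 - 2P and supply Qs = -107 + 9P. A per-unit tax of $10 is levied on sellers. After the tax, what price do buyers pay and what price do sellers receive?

Buyers pay 547/11, sellers receive 437/11

Pre-tax equilibrium: P* = 457/11, Q* = 2936/11.
Tax on sellers shifts supply to Qs = -107 + 9(P − 10) = -197 + 9P.
350 - 2P = -197 + 9P gives buyer price Pb = 547/11; sellers receive Ps = 547/11 − 10 = 437/11.
New quantity: Q = 350 − 2(547/11) = 2756/11.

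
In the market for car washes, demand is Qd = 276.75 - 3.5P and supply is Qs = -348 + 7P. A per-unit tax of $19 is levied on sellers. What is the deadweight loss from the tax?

Pre-tax equilibrium: P* = 59.5, Q* = 68.5.
Tax on sellers shifts supply to Qs = -348 + 7(P − 19) = -481 + 7P.
276.75 - 3.5P = -481 + 7P gives buyer price Pb = 433/6; sellers receive Ps = 433/6 − 19 = 319/6.
New quantity: Q = 276.75 − 3.5(433/6) = 145/6.
DWL = ½ × 19 × (68.5 − 145/6) = 2527/6.

Deadweight loss = 2527/6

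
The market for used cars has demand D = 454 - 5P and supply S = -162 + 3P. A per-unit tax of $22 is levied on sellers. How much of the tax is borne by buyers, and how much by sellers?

Buyers bear $8.25, sellers bear $13.75

Pre-tax equilibrium: P* = 77, Q* = 69.
Tax on sellers shifts supply to S = -162 + 3(P − 22) = -228 + 3P.
454 - 5P = -228 + 3P gives buyer price Pb = 85.25; sellers receive Ps = 85.25 − 22 = 63.25.
New quantity: Q = 454 − 5(85.25) = 27.75.
Buyer burden = 85.25 − 77 = 8.25; seller burden = 77 − 63.25 = 13.75.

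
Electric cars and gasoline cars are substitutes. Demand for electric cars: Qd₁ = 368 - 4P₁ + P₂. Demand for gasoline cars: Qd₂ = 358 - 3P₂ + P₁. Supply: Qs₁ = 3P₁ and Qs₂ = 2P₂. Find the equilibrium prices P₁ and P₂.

P₁ = 1099/17, P₂ = 1437/17

Market 1: 368 - 4P₁ + P₂ = 3P₁ → 7P₁ - P₂ = 368.
Market 2: 5P₂ - P₁ = 358.
Eliminating P₂: 5×(1) + 1×(2) gives 34P₁ = 2198, so P₁ = 1099/17.
Back-substitute into (2): P₂ = (358 + 1×1099/17) / 5 = 1437/17.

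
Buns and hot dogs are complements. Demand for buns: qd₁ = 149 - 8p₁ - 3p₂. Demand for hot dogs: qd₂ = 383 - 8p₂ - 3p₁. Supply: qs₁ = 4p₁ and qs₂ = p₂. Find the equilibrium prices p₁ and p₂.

Market 1: 149 - 8p₁ - 3p₂ = 4p₁ → 12p₁ + 3p₂ = 149.
Market 2: 9p₂ + 3p₁ = 383.
Eliminating p₂: 9×(1) − 3×(2) gives 99p₁ = 192, so p₁ = 64/33.
Back-substitute into (2): p₂ = (383 − 3×64/33) / 9 = 461/11.

p₁ = 64/33, p₂ = 461/11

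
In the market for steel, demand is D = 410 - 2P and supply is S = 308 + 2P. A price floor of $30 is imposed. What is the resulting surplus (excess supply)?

Equilibrium price would be P* = 25.5, so the floor at 30 binds.
At P = 30: D = 350, S = 368.
Surplus = 368 − 350 = 18.

Surplus = 18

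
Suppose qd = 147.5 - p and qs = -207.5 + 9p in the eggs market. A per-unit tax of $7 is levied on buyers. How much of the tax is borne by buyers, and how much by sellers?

Pre-tax equilibrium: p* = 35.5, q* = 112.
Tax on buyers shifts demand to qd = 147.5 − 1(p + 7) = 140.5 - p.
140.5 - p = -207.5 + 9p gives seller price ps = 34.8; buyers pay pb = 34.8 + 7 = 41.8.
New quantity: q = 147.5 − 1(41.8) = 105.7.
Buyer burden = 41.8 − 35.5 = 6.3; seller burden = 35.5 − 34.8 = 0.7.

Buyers bear $6.3, sellers bear $0.7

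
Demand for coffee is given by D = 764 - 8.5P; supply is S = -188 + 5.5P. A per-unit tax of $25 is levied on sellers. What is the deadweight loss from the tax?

Pre-tax equilibrium: P* = 68, Q* = 186.
Tax on sellers shifts supply to S = -188 + 5.5(P − 25) = -325.5 + 5.5P.
764 - 8.5P = -325.5 + 5.5P gives buyer price Pb = 2179/28; sellers receive Ps = 2179/28 − 25 = 1479/28.
New quantity: Q = 764 − 8.5(2179/28) = 5741/56.
DWL = ½ × 25 × (186 − 5741/56) = 116875/112.

Deadweight loss = 116875/112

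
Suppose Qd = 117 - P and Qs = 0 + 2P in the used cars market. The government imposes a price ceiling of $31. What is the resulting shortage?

Shortage = 24

Equilibrium price would be P* = 39, so the ceiling at 31 binds.
At P = 31: Qd = 117 − 1(31) = 86, Qs = 0 + 2(31) = 62.
Shortage = 86 − 62 = 24.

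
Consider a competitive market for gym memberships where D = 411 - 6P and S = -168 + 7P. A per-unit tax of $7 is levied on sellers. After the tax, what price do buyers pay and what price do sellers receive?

Pre-tax equilibrium: P* = 579/13, Q* = 1869/13.
Tax on sellers shifts supply to S = -168 + 7(P − 7) = -217 + 7P.
411 - 6P = -217 + 7P gives buyer price Pb = 628/13; sellers receive Ps = 628/13 − 7 = 537/13.
New quantity: Q = 411 − 6(628/13) = 1575/13.

Buyers pay 628/13, sellers receive 537/13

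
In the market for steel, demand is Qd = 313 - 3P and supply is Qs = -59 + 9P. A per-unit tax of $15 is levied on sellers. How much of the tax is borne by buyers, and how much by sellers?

Pre-tax equilibrium: P* = 31, Q* = 220.
Tax on sellers shifts supply to Qs = -59 + 9(P − 15) = -194 + 9P.
313 - 3P = -194 + 9P gives buyer price Pb = 42.25; sellers receive Ps = 42.25 − 15 = 27.25.
New quantity: Q = 313 − 3(42.25) = 186.25.
Buyer burden = 42.25 − 31 = 11.25; seller burden = 31 − 27.25 = 3.75.

Buyers bear $11.25, sellers bear $3.75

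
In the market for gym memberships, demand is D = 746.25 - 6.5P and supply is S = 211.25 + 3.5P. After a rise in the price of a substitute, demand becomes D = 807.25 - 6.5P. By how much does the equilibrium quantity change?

Original equilibrium: P* = 53.5, Q* = 398.5.
New equilibrium: 807.25 - 6.5P = 211.25 + 3.5P, so 596 = 10P and P' = 59.6; Q' = 807.25 − 6.5(59.6) = 419.85.
Change in quantity: 419.85 − 398.5 = 21.35.

ΔQ = 21.35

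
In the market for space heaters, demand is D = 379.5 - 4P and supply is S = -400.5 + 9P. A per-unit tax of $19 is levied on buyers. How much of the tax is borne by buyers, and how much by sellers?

Pre-tax equilibrium: P* = 60, Q* = 139.5.
Tax on buyers shifts demand to D = 379.5 − 4(P + 19) = 303.5 - 4P.
303.5 - 4P = -400.5 + 9P gives seller price Ps = 704/13; buyers pay Pb = 704/13 + 19 = 951/13.
New quantity: Q = 379.5 − 4(951/13) = 2259/26.
Buyer burden = 951/13 − 60 = 171/13; seller burden = 60 − 704/13 = 76/13.

Buyers bear 171/13, sellers bear 76/13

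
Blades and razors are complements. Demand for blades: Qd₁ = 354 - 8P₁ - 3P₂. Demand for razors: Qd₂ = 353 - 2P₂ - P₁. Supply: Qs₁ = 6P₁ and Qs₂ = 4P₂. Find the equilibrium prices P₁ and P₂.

Market 1: 354 - 8P₁ - 3P₂ = 6P₁ → 14P₁ + 3P₂ = 354.
Market 2: 6P₂ + P₁ = 353.
Eliminating P₂: 6×(1) − 3×(2) gives 81P₁ = 1065, so P₁ = 355/27.
Back-substitute into (2): P₂ = (353 − 1×355/27) / 6 = 4588/81.

P₁ = 355/27, P₂ = 4588/81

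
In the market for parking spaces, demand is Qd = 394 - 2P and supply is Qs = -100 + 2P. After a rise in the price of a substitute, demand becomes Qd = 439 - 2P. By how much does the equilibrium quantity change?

ΔQ = 22.5

Original equilibrium: P* = 123.5, Q* = 147.
New equilibrium: 439 - 2P = -100 + 2P, so 539 = 4P and P' = 134.75; Q' = 439 − 2(134.75) = 169.5.
Change in quantity: 169.5 − 147 = 22.5.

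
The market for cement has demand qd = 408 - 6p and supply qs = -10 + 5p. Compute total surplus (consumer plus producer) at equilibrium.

Total surplus = 5940

Equilibrium: 408 - 6p = -10 + 5p gives p* = 38, q* = 180.
Demand choke price: p = 68; supply starts at p = 2.
CS = ½(68 − 38)(180) = 2700; PS = ½(38 − 2)(180) = 3240.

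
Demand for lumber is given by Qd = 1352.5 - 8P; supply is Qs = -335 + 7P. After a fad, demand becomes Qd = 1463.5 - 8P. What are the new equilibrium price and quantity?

P' = 119.9, Q' = 504.3

Original equilibrium: P* = 112.5, Q* = 452.5.
New equilibrium: 1463.5 - 8P = -335 + 7P, so 1798.5 = 15P and P' = 119.9; Q' = 1463.5 − 8(119.9) = 504.3.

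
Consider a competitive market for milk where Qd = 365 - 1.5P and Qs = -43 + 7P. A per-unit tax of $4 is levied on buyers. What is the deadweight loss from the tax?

Pre-tax equilibrium: P* = 48, Q* = 293.
Tax on buyers shifts demand to Qd = 365 − 1.5(P + 4) = 359 - 1.5P.
359 - 1.5P = -43 + 7P gives seller price Ps = 804/17; buyers pay Pb = 804/17 + 4 = 872/17.
New quantity: Q = 365 − 1.5(872/17) = 4897/17.
DWL = ½ × 4 × (293 − 4897/17) = 168/17.

Deadweight loss = 168/17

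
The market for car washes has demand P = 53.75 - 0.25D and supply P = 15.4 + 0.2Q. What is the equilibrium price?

P* = 292/9

Set the two price expressions equal: 53.75 - 0.25Q = 15.4 + 0.2Q.
38.35 = 0.45Q, so Q* = 767/9.
P* = 53.75 − (0.25)(767/9) = 292/9.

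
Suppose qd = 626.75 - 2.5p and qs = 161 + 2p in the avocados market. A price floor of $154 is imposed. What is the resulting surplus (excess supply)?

Surplus = 227.25

Equilibrium price would be p* = 103.5, so the floor at 154 binds.
At p = 154: qd = 241.75, qs = 469.
Surplus = 469 − 241.75 = 227.25.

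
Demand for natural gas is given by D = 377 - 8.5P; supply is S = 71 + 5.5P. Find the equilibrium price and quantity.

Set D = S: 377 - 8.5P = 71 + 5.5P.
306 = 14P, so P* = 153/7.
Q* = 377 − 8.5(153/7) = 2677/14.

P* = 153/7, Q* = 2677/14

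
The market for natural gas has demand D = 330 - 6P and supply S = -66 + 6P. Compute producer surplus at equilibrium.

Producer surplus = 1452

Equilibrium: 330 - 6P = -66 + 6P gives P* = 33, Q* = 132.
Supply starts at P = 11 (where S = 0).
PS = ½(33 − 11)(132) = 1452.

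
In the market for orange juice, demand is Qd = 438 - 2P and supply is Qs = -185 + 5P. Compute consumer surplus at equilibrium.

Consumer surplus = 16900

Equilibrium: 438 - 2P = -185 + 5P gives P* = 89, Q* = 260.
Demand choke price (Qd = 0): P = 219.
CS = ½(219 − 89)(260) = 16900.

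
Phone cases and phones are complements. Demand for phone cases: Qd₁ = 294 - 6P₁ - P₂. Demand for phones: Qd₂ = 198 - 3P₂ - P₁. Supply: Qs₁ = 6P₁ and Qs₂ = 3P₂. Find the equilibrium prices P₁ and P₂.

Market 1: 294 - 6P₁ - P₂ = 6P₁ → 12P₁ + P₂ = 294.
Market 2: 6P₂ + P₁ = 198.
Eliminating P₂: 6×(1) − 1×(2) gives 71P₁ = 1566, so P₁ = 1566/71.
Back-substitute into (2): P₂ = (198 − 1×1566/71) / 6 = 2082/71.

P₁ = 1566/71, P₂ = 2082/71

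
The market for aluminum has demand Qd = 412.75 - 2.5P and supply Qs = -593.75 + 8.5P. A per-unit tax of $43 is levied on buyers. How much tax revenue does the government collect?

Pre-tax equilibrium: P* = 91.5, Q* = 184.
Tax on buyers shifts demand to Qd = 412.75 − 2.5(P + 43) = 305.25 - 2.5P.
305.25 - 2.5P = -593.75 + 8.5P gives seller price Ps = 899/11; buyers pay Pb = 899/11 + 43 = 1372/11.
New quantity: Q = 412.75 − 2.5(1372/11) = 4441/44.
Revenue = 43 × 4441/44 = 190963/44.

Tax revenue = 190963/44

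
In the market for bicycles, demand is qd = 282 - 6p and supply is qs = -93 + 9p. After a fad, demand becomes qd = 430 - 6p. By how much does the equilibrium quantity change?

Original equilibrium: p* = 25, q* = 132.
New equilibrium: 430 - 6p = -93 + 9p, so 523 = 15p and p' = 523/15; q' = 430 − 6(523/15) = 220.8.
Change in quantity: 220.8 − 132 = 88.8.

Δq = 88.8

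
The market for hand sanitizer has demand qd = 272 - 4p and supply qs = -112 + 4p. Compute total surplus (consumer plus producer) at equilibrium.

Equilibrium: 272 - 4p = -112 + 4p gives p* = 48, q* = 80.
Demand choke price: p = 68; supply starts at p = 28.
CS = ½(68 − 48)(80) = 800; PS = ½(48 − 28)(80) = 800.

Total surplus = 1600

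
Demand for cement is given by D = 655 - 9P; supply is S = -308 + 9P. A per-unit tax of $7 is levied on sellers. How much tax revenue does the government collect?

Tax revenue = 994

Pre-tax equilibrium: P* = 53.5, Q* = 173.5.
Tax on sellers shifts supply to S = -308 + 9(P − 7) = -371 + 9P.
655 - 9P = -371 + 9P gives buyer price Pb = 57; sellers receive Ps = 57 − 7 = 50.
New quantity: Q = 655 − 9(57) = 142.
Revenue = 7 × 142 = 994.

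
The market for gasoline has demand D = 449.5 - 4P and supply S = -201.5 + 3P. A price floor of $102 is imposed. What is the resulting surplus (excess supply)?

Equilibrium price would be P* = 93, so the floor at 102 binds.
At P = 102: D = 41.5, S = 104.5.
Surplus = 104.5 − 41.5 = 63.

Surplus = 63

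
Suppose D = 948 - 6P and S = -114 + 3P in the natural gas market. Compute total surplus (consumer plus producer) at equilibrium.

Total surplus = 14400

Equilibrium: 948 - 6P = -114 + 3P gives P* = 118, Q* = 240.
Demand choke price: P = 158; supply starts at P = 38.
CS = ½(158 − 118)(240) = 4800; PS = ½(118 − 38)(240) = 9600.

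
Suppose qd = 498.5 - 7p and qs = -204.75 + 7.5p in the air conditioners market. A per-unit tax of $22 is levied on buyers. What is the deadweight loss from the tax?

Pre-tax equilibrium: p* = 48.5, q* = 159.
Tax on buyers shifts demand to qd = 498.5 − 7(p + 22) = 344.5 - 7p.
344.5 - 7p = -204.75 + 7.5p gives seller price ps = 2197/58; buyers pay pb = 2197/58 + 22 = 3473/58.
New quantity: q = 498.5 − 7(3473/58) = 2301/29.
DWL = ½ × 22 × (159 − 2301/29) = 25410/29.

Deadweight loss = 25410/29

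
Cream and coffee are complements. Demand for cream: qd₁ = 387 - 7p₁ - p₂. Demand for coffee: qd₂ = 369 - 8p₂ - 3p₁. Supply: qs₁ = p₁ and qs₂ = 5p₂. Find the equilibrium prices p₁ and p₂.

Market 1: 387 - 7p₁ - p₂ = p₁ → 8p₁ + p₂ = 387.
Market 2: 13p₂ + 3p₁ = 369.
Eliminating p₂: 13×(1) − 1×(2) gives 101p₁ = 4662, so p₁ = 4662/101.
Back-substitute into (2): p₂ = (369 − 3×4662/101) / 13 = 1791/101.

p₁ = 4662/101, p₂ = 1791/101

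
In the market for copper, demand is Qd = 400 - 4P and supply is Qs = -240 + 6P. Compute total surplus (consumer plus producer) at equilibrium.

Total surplus = 4320

Equilibrium: 400 - 4P = -240 + 6P gives P* = 64, Q* = 144.
Demand choke price: P = 100; supply starts at P = 40.
CS = ½(100 − 64)(144) = 2592; PS = ½(64 − 40)(144) = 1728.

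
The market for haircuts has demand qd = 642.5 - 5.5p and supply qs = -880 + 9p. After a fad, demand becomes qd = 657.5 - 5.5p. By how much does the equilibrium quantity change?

Δq = 270/29

Original equilibrium: p* = 105, q* = 65.
New equilibrium: 657.5 - 5.5p = -880 + 9p, so 1537.5 = 14.5p and p' = 3075/29; q' = 657.5 − 5.5(3075/29) = 2155/29.
Change in quantity: 2155/29 − 65 = 270/29.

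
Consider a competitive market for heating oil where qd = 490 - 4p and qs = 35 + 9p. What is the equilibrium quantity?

Set qd = qs: 490 - 4p = 35 + 9p.
455 = 13p, so p* = 35.
q* = 490 − 4(35) = 350.

q* = 350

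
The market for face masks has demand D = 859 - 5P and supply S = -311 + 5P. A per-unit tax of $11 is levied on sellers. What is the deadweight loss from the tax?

Pre-tax equilibrium: P* = 117, Q* = 274.
Tax on sellers shifts supply to S = -311 + 5(P − 11) = -366 + 5P.
859 - 5P = -366 + 5P gives buyer price Pb = 122.5; sellers receive Ps = 122.5 − 11 = 111.5.
New quantity: Q = 859 − 5(122.5) = 246.5.
DWL = ½ × 11 × (274 − 246.5) = 151.25.

Deadweight loss = 151.25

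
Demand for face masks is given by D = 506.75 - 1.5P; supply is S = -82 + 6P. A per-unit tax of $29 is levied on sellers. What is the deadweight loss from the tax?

Pre-tax equilibrium: P* = 78.5, Q* = 389.
Tax on sellers shifts supply to S = -82 + 6(P − 29) = -256 + 6P.
506.75 - 1.5P = -256 + 6P gives buyer price Pb = 101.7; sellers receive Ps = 101.7 − 29 = 72.7.
New quantity: Q = 506.75 − 1.5(101.7) = 354.2.
DWL = ½ × 29 × (389 − 354.2) = 504.6.

Deadweight loss = 504.6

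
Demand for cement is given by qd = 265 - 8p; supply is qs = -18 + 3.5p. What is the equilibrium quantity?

q* = 1567/23

Set qd = qs: 265 - 8p = -18 + 3.5p.
283 = 11.5p, so p* = 566/23.
q* = 265 − 8(566/23) = 1567/23.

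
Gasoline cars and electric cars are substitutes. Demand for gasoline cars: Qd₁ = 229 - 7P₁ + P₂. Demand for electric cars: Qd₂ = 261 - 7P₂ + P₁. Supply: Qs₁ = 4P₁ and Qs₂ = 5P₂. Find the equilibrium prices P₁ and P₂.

Market 1: 229 - 7P₁ + P₂ = 4P₁ → 11P₁ - P₂ = 229.
Market 2: 12P₂ - P₁ = 261.
Eliminating P₂: 12×(1) + 1×(2) gives 131P₁ = 3009, so P₁ = 3009/131.
Back-substitute into (2): P₂ = (261 + 1×3009/131) / 12 = 3100/131.

P₁ = 3009/131, P₂ = 3100/131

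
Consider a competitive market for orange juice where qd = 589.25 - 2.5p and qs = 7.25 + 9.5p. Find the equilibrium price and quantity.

Set qd = qs: 589.25 - 2.5p = 7.25 + 9.5p.
582 = 12p, so p* = 48.5.
q* = 589.25 − 2.5(48.5) = 468.

p* = 48.5, q* = 468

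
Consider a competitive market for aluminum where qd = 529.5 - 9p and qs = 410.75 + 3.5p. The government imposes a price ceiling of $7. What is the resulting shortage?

Equilibrium price would be p* = 9.5, so the ceiling at 7 binds.
At p = 7: qd = 529.5 − 9(7) = 466.5, qs = 410.75 + 3.5(7) = 435.25.
Shortage = 466.5 − 435.25 = 31.25.

Shortage = 31.25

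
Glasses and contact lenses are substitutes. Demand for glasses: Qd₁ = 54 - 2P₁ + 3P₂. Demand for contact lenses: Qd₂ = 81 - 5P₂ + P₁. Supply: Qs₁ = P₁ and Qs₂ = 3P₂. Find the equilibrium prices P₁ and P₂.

Market 1: 54 - 2P₁ + 3P₂ = P₁ → 3P₁ - 3P₂ = 54.
Market 2: 8P₂ - P₁ = 81.
Eliminating P₂: 8×(1) + 3×(2) gives 21P₁ = 675, so P₁ = 225/7.
Back-substitute into (2): P₂ = (81 + 1×225/7) / 8 = 99/7.

P₁ = 225/7, P₂ = 99/7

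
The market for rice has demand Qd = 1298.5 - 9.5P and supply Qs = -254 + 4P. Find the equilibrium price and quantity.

Set Qd = Qs: 1298.5 - 9.5P = -254 + 4P.
1552.5 = 13.5P, so P* = 115.
Q* = 1298.5 − 9.5(115) = 206.

P* = 115, Q* = 206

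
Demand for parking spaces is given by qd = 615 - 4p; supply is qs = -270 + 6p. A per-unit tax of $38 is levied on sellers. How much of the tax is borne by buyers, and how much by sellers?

Buyers bear $22.8, sellers bear $15.2

Pre-tax equilibrium: p* = 88.5, q* = 261.
Tax on sellers shifts supply to qs = -270 + 6(p − 38) = -498 + 6p.
615 - 4p = -498 + 6p gives buyer price pb = 111.3; sellers receive ps = 111.3 − 38 = 73.3.
New quantity: q = 615 − 4(111.3) = 169.8.
Buyer burden = 111.3 − 88.5 = 22.8; seller burden = 88.5 − 73.3 = 15.2.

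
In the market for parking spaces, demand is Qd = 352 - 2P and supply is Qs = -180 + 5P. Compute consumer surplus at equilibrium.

Consumer surplus = 10000

Equilibrium: 352 - 2P = -180 + 5P gives P* = 76, Q* = 200.
Demand choke price (Qd = 0): P = 176.
CS = ½(176 − 76)(200) = 10000.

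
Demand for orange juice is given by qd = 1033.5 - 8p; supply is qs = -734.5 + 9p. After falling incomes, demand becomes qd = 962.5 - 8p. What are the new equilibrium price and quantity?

Original equilibrium: p* = 104, q* = 201.5.
New equilibrium: 962.5 - 8p = -734.5 + 9p, so 1697 = 17p and p' = 1697/17; q' = 962.5 − 8(1697/17) = 5573/34.

p' = 1697/17, q' = 5573/34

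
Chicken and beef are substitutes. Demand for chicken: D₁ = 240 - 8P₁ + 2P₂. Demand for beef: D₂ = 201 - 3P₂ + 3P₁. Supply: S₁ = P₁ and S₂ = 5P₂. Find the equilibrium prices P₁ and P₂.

P₁ = 387/11, P₂ = 843/22

Market 1: 240 - 8P₁ + 2P₂ = P₁ → 9P₁ - 2P₂ = 240.
Market 2: 8P₂ - 3P₁ = 201.
Eliminating P₂: 8×(1) + 2×(2) gives 66P₁ = 2322, so P₁ = 387/11.
Back-substitute into (2): P₂ = (201 + 3×387/11) / 8 = 843/22.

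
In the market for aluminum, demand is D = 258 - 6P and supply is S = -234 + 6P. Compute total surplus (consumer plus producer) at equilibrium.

Total surplus = 24

Equilibrium: 258 - 6P = -234 + 6P gives P* = 41, Q* = 12.
Demand choke price: P = 43; supply starts at P = 39.
CS = ½(43 − 41)(12) = 12; PS = ½(41 − 39)(12) = 12.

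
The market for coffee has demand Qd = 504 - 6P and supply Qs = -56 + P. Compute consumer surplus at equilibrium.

Consumer surplus = 48

Equilibrium: 504 - 6P = -56 + P gives P* = 80, Q* = 24.
Demand choke price (Qd = 0): P = 84.
CS = ½(84 − 80)(24) = 48.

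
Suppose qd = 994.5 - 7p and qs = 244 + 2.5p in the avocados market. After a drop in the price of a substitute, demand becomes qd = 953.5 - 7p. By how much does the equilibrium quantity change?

Original equilibrium: p* = 79, q* = 441.5.
New equilibrium: 953.5 - 7p = 244 + 2.5p, so 709.5 = 9.5p and p' = 1419/19; q' = 953.5 − 7(1419/19) = 16367/38.
Change in quantity: 16367/38 − 441.5 = -205/19.

Δq = -205/19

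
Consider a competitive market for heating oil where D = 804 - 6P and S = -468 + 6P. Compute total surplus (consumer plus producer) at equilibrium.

Total surplus = 4704

Equilibrium: 804 - 6P = -468 + 6P gives P* = 106, Q* = 168.
Demand choke price: P = 134; supply starts at P = 78.
CS = ½(134 − 106)(168) = 2352; PS = ½(106 − 78)(168) = 2352.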